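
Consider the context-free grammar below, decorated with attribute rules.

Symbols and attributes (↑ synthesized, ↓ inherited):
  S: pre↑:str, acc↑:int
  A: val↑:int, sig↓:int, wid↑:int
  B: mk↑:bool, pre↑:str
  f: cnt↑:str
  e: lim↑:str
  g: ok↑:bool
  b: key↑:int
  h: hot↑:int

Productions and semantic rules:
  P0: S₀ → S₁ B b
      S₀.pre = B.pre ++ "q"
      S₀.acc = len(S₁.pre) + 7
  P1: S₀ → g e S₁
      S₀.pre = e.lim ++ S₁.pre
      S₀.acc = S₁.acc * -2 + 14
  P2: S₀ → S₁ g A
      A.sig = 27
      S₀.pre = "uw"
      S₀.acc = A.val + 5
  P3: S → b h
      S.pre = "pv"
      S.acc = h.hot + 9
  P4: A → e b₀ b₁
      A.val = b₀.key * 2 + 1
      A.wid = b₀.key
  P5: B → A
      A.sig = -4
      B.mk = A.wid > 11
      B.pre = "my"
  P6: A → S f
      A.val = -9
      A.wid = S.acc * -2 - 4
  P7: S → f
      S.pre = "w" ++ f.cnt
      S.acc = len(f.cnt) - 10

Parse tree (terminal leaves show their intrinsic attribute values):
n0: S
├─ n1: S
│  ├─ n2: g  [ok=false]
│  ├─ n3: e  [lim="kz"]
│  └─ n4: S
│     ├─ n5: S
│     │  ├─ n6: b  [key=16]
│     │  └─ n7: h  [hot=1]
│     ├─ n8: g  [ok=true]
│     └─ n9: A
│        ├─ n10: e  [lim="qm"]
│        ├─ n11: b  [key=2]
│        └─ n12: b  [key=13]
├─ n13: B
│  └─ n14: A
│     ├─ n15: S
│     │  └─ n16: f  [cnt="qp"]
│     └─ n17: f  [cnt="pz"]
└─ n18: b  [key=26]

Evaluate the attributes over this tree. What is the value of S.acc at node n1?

1. n2.ok = false  [terminal]
2. n3.lim = "kz"  [terminal]
3. n6.key = 16  [terminal]
4. n7.hot = 1  [terminal]
5. n5.pre = "pv"  ["pv"]
6. n5.acc = 10  [h.hot + 9]
7. n8.ok = true  [terminal]
8. n9.sig = 27  [27]
9. n10.lim = "qm"  [terminal]
10. n11.key = 2  [terminal]
11. n12.key = 13  [terminal]
12. n9.val = 5  [b₀.key * 2 + 1]
13. n9.wid = 2  [b₀.key]
14. n4.pre = "uw"  ["uw"]
15. n4.acc = 10  [A.val + 5]
16. n1.pre = "kzuw"  [e.lim ++ S₁.pre]
17. n1.acc = -6  [S₁.acc * -2 + 14]
18. n14.sig = -4  [-4]
19. n16.cnt = "qp"  [terminal]
20. n15.pre = "wqp"  ["w" ++ f.cnt]
21. n15.acc = -8  [len(f.cnt) - 10]
22. n17.cnt = "pz"  [terminal]
23. n14.val = -9  [-9]
24. n14.wid = 12  [S.acc * -2 - 4]
25. n13.mk = true  [A.wid > 11]
26. n13.pre = "my"  ["my"]
27. n18.key = 26  [terminal]
28. n0.pre = "myq"  [B.pre ++ "q"]
29. n0.acc = 11  [len(S₁.pre) + 7]

-6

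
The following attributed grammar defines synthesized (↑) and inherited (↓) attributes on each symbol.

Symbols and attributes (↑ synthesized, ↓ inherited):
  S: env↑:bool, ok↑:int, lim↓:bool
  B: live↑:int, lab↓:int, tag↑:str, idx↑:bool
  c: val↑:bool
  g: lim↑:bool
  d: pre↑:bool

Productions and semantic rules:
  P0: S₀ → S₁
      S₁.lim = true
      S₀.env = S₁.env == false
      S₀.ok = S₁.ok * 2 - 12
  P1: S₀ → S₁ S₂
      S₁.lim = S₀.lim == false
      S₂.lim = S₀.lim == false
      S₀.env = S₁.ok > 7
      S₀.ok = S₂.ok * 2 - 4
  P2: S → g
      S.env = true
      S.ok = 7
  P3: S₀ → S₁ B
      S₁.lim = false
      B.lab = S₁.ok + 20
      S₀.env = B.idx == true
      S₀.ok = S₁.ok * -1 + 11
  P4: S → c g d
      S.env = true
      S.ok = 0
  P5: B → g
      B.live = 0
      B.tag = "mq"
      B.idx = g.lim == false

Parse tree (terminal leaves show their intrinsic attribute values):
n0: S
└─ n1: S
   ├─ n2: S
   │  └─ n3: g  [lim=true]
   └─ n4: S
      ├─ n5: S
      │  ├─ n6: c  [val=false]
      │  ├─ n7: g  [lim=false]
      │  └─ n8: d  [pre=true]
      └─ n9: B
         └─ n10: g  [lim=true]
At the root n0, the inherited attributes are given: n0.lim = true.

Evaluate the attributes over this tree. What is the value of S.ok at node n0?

24

1. n0.lim = true  [given at root]
2. n1.lim = true  [true]
3. n2.lim = false  [S₀.lim == false]
4. n3.lim = true  [terminal]
5. n2.env = true  [true]
6. n2.ok = 7  [7]
7. n4.lim = false  [S₀.lim == false]
8. n5.lim = false  [false]
9. n6.val = false  [terminal]
10. n7.lim = false  [terminal]
11. n8.pre = true  [terminal]
12. n5.env = true  [true]
13. n5.ok = 0  [0]
14. n9.lab = 20  [S₁.ok + 20]
15. n10.lim = true  [terminal]
16. n9.live = 0  [0]
17. n9.tag = "mq"  ["mq"]
18. n9.idx = false  [g.lim == false]
19. n4.env = false  [B.idx == true]
20. n4.ok = 11  [S₁.ok * -1 + 11]
21. n1.env = false  [S₁.ok > 7]
22. n1.ok = 18  [S₂.ok * 2 - 4]
23. n0.env = true  [S₁.env == false]
24. n0.ok = 24  [S₁.ok * 2 - 12]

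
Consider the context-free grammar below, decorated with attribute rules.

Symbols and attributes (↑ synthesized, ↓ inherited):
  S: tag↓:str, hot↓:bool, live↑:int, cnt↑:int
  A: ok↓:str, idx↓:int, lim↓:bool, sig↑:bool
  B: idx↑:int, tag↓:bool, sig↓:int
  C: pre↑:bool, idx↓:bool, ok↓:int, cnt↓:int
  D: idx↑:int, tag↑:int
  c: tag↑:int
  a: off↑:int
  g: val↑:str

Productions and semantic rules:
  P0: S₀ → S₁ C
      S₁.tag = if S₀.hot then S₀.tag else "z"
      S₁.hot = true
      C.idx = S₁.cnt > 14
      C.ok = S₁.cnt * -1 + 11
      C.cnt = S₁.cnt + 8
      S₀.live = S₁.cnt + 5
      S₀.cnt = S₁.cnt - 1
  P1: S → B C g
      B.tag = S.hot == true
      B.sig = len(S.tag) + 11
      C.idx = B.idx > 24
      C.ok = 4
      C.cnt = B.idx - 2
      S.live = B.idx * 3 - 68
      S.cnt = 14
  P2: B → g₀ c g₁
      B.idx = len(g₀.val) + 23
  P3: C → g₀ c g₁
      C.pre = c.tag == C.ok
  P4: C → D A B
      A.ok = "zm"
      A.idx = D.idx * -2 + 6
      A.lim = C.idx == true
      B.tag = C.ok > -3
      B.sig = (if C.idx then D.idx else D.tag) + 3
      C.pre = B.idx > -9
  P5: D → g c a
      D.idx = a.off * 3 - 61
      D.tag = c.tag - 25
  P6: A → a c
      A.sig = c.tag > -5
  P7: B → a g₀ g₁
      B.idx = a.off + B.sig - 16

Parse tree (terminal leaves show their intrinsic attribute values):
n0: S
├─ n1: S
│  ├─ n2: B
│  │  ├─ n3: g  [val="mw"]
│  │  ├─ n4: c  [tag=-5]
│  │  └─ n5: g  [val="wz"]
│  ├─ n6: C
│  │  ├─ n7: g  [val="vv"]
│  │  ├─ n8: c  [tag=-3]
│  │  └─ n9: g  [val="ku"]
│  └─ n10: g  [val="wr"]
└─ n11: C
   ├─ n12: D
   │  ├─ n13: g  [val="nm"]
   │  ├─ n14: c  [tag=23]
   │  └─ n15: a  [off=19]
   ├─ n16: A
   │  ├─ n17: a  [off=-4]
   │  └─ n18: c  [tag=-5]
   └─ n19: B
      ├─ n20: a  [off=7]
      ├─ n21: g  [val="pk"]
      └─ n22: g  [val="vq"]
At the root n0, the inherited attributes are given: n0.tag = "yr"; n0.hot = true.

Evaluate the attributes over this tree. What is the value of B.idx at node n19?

1. n0.tag = "yr"  [given at root]
2. n0.hot = true  [given at root]
3. n1.tag = "yr"  [if S₀.hot then S₀.tag else "z"]
4. n1.hot = true  [true]
5. n2.tag = true  [S.hot == true]
6. n2.sig = 13  [len(S.tag) + 11]
7. n3.val = "mw"  [terminal]
8. n4.tag = -5  [terminal]
9. n5.val = "wz"  [terminal]
10. n2.idx = 25  [len(g₀.val) + 23]
11. n6.idx = true  [B.idx > 24]
12. n6.ok = 4  [4]
13. n6.cnt = 23  [B.idx - 2]
14. n7.val = "vv"  [terminal]
15. n8.tag = -3  [terminal]
16. n9.val = "ku"  [terminal]
17. n6.pre = false  [c.tag == C.ok]
18. n10.val = "wr"  [terminal]
19. n1.live = 7  [B.idx * 3 - 68]
20. n1.cnt = 14  [14]
21. n11.idx = false  [S₁.cnt > 14]
22. n11.ok = -3  [S₁.cnt * -1 + 11]
23. n11.cnt = 22  [S₁.cnt + 8]
24. n13.val = "nm"  [terminal]
25. n14.tag = 23  [terminal]
26. n15.off = 19  [terminal]
27. n12.idx = -4  [a.off * 3 - 61]
28. n12.tag = -2  [c.tag - 25]
29. n16.ok = "zm"  ["zm"]
30. n16.idx = 14  [D.idx * -2 + 6]
31. n16.lim = false  [C.idx == true]
32. n17.off = -4  [terminal]
33. n18.tag = -5  [terminal]
34. n16.sig = false  [c.tag > -5]
35. n19.tag = false  [C.ok > -3]
36. n19.sig = 1  [(if C.idx then D.idx else D.tag) + 3]
37. n20.off = 7  [terminal]
38. n21.val = "pk"  [terminal]
39. n22.val = "vq"  [terminal]
40. n19.idx = -8  [a.off + B.sig - 16]
41. n11.pre = true  [B.idx > -9]
42. n0.live = 19  [S₁.cnt + 5]
43. n0.cnt = 13  [S₁.cnt - 1]

-8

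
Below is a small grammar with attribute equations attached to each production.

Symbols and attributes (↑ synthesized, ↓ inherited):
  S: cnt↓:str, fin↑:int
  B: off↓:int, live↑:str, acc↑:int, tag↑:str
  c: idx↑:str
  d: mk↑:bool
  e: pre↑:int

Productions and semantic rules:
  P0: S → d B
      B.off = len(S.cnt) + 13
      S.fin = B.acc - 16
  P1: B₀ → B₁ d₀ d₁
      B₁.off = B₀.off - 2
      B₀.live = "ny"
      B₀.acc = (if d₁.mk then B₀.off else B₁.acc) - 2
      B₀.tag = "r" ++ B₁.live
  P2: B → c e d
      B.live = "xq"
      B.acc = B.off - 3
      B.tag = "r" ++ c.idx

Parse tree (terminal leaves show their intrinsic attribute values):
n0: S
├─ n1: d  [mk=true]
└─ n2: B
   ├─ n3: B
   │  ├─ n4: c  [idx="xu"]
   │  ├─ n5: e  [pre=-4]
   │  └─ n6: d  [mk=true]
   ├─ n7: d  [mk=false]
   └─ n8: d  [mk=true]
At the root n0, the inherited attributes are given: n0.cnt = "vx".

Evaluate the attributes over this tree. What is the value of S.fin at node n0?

1. n0.cnt = "vx"  [given at root]
2. n1.mk = true  [terminal]
3. n2.off = 15  [len(S.cnt) + 13]
4. n3.off = 13  [B₀.off - 2]
5. n4.idx = "xu"  [terminal]
6. n5.pre = -4  [terminal]
7. n6.mk = true  [terminal]
8. n3.live = "xq"  ["xq"]
9. n3.acc = 10  [B.off - 3]
10. n3.tag = "rxu"  ["r" ++ c.idx]
11. n7.mk = false  [terminal]
12. n8.mk = true  [terminal]
13. n2.live = "ny"  ["ny"]
14. n2.acc = 13  [(if d₁.mk then B₀.off else B₁.acc) - 2]
15. n2.tag = "rxq"  ["r" ++ B₁.live]
16. n0.fin = -3  [B.acc - 16]

-3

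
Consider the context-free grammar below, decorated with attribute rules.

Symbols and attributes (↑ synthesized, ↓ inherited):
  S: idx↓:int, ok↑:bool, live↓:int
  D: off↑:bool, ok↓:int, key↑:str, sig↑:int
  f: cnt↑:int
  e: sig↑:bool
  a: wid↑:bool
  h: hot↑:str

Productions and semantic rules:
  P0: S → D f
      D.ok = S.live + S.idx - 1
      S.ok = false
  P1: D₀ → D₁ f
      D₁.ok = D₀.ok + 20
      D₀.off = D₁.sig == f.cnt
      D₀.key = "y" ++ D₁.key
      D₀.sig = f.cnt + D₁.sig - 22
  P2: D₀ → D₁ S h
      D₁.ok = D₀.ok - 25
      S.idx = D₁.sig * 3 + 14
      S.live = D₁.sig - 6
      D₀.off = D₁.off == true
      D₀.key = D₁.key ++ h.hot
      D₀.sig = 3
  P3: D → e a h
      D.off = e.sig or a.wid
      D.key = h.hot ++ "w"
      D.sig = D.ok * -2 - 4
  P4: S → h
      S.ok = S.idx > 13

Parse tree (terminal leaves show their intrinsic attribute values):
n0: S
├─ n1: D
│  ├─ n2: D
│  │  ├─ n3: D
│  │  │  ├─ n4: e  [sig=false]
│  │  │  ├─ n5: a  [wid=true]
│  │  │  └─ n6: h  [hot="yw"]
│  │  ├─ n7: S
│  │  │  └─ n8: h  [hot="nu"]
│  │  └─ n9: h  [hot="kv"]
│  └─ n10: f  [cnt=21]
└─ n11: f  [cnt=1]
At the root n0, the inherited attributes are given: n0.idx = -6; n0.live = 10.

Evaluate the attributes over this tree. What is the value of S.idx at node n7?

14

1. n0.idx = -6  [given at root]
2. n0.live = 10  [given at root]
3. n1.ok = 3  [S.live + S.idx - 1]
4. n2.ok = 23  [D₀.ok + 20]
5. n3.ok = -2  [D₀.ok - 25]
6. n4.sig = false  [terminal]
7. n5.wid = true  [terminal]
8. n6.hot = "yw"  [terminal]
9. n3.off = true  [e.sig or a.wid]
10. n3.key = "yww"  [h.hot ++ "w"]
11. n3.sig = 0  [D.ok * -2 - 4]
12. n7.idx = 14  [D₁.sig * 3 + 14]
13. n7.live = -6  [D₁.sig - 6]
14. n8.hot = "nu"  [terminal]
15. n7.ok = true  [S.idx > 13]
16. n9.hot = "kv"  [terminal]
17. n2.off = true  [D₁.off == true]
18. n2.key = "ywwkv"  [D₁.key ++ h.hot]
19. n2.sig = 3  [3]
20. n10.cnt = 21  [terminal]
21. n1.off = false  [D₁.sig == f.cnt]
22. n1.key = "yywwkv"  ["y" ++ D₁.key]
23. n1.sig = 2  [f.cnt + D₁.sig - 22]
24. n11.cnt = 1  [terminal]
25. n0.ok = false  [false]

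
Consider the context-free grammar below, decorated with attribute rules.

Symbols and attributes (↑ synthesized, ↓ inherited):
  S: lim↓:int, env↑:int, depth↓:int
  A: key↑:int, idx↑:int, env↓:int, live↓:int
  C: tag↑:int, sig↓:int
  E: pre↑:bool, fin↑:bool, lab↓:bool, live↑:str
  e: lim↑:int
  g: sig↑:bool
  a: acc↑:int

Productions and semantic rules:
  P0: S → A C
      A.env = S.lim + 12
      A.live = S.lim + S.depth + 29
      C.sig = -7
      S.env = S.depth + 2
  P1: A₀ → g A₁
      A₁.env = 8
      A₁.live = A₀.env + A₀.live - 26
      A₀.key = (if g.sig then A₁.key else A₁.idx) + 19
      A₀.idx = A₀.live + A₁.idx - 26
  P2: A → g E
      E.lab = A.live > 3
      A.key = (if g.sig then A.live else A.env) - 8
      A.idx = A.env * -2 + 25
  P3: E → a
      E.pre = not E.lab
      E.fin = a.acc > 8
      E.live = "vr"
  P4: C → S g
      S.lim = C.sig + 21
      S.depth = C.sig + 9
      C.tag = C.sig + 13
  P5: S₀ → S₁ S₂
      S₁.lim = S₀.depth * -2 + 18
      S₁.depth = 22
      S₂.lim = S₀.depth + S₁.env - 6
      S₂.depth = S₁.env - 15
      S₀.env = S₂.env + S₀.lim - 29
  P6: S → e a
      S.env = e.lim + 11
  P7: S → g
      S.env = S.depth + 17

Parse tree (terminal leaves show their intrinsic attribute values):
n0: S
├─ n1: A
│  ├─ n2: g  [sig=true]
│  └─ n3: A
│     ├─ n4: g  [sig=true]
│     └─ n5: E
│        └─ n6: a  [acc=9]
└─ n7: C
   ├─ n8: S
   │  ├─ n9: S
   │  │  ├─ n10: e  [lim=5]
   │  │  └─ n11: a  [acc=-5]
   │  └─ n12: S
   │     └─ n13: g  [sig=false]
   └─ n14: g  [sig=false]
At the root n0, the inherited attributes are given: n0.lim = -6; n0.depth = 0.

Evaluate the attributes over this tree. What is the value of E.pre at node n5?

true

1. n0.lim = -6  [given at root]
2. n0.depth = 0  [given at root]
3. n1.env = 6  [S.lim + 12]
4. n1.live = 23  [S.lim + S.depth + 29]
5. n2.sig = true  [terminal]
6. n3.env = 8  [8]
7. n3.live = 3  [A₀.env + A₀.live - 26]
8. n4.sig = true  [terminal]
9. n5.lab = false  [A.live > 3]
10. n6.acc = 9  [terminal]
11. n5.pre = true  [not E.lab]
12. n5.fin = true  [a.acc > 8]
13. n5.live = "vr"  ["vr"]
14. n3.key = -5  [(if g.sig then A.live else A.env) - 8]
15. n3.idx = 9  [A.env * -2 + 25]
16. n1.key = 14  [(if g.sig then A₁.key else A₁.idx) + 19]
17. n1.idx = 6  [A₀.live + A₁.idx - 26]
18. n7.sig = -7  [-7]
19. n8.lim = 14  [C.sig + 21]
20. n8.depth = 2  [C.sig + 9]
21. n9.lim = 14  [S₀.depth * -2 + 18]
22. n9.depth = 22  [22]
23. n10.lim = 5  [terminal]
24. n11.acc = -5  [terminal]
25. n9.env = 16  [e.lim + 11]
26. n12.lim = 12  [S₀.depth + S₁.env - 6]
27. n12.depth = 1  [S₁.env - 15]
28. n13.sig = false  [terminal]
29. n12.env = 18  [S.depth + 17]
30. n8.env = 3  [S₂.env + S₀.lim - 29]
31. n14.sig = false  [terminal]
32. n7.tag = 6  [C.sig + 13]
33. n0.env = 2  [S.depth + 2]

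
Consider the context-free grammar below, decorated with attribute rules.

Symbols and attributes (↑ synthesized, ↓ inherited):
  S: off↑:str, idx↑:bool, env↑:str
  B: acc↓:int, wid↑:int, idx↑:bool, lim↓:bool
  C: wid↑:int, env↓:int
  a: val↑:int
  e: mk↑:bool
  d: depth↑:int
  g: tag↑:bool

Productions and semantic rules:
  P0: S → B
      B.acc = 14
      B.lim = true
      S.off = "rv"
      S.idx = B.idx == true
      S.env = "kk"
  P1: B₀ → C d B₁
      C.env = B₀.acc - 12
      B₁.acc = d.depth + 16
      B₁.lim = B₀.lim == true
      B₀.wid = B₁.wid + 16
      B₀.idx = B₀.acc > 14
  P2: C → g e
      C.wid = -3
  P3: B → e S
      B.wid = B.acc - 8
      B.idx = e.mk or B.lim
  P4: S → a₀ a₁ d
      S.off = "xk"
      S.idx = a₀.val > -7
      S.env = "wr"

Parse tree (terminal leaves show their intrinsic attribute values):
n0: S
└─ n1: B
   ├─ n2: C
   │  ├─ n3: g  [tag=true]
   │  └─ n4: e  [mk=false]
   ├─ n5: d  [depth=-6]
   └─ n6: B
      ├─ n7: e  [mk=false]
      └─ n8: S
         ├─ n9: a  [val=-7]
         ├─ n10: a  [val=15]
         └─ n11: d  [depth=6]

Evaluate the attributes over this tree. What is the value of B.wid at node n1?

18

1. n1.acc = 14  [14]
2. n1.lim = true  [true]
3. n2.env = 2  [B₀.acc - 12]
4. n3.tag = true  [terminal]
5. n4.mk = false  [terminal]
6. n2.wid = -3  [-3]
7. n5.depth = -6  [terminal]
8. n6.acc = 10  [d.depth + 16]
9. n6.lim = true  [B₀.lim == true]
10. n7.mk = false  [terminal]
11. n9.val = -7  [terminal]
12. n10.val = 15  [terminal]
13. n11.depth = 6  [terminal]
14. n8.off = "xk"  ["xk"]
15. n8.idx = false  [a₀.val > -7]
16. n8.env = "wr"  ["wr"]
17. n6.wid = 2  [B.acc - 8]
18. n6.idx = true  [e.mk or B.lim]
19. n1.wid = 18  [B₁.wid + 16]
20. n1.idx = false  [B₀.acc > 14]
21. n0.off = "rv"  ["rv"]
22. n0.idx = false  [B.idx == true]
23. n0.env = "kk"  ["kk"]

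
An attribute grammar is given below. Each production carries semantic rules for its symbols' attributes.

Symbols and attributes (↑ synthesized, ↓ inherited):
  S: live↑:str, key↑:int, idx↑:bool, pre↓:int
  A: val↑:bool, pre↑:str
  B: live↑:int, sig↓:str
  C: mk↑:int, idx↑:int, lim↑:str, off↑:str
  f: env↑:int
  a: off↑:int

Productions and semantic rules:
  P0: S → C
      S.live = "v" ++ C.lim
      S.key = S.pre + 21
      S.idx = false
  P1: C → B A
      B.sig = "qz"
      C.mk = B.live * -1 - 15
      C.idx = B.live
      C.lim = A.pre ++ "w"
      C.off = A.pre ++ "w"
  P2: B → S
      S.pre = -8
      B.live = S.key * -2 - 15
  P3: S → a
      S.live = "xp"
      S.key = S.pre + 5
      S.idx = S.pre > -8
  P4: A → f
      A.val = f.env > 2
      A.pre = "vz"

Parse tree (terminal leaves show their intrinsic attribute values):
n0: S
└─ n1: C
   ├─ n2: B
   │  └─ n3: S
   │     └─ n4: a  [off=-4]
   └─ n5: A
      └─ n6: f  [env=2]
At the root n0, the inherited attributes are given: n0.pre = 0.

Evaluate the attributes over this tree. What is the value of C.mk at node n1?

1. n0.pre = 0  [given at root]
2. n2.sig = "qz"  ["qz"]
3. n3.pre = -8  [-8]
4. n4.off = -4  [terminal]
5. n3.live = "xp"  ["xp"]
6. n3.key = -3  [S.pre + 5]
7. n3.idx = false  [S.pre > -8]
8. n2.live = -9  [S.key * -2 - 15]
9. n6.env = 2  [terminal]
10. n5.val = false  [f.env > 2]
11. n5.pre = "vz"  ["vz"]
12. n1.mk = -6  [B.live * -1 - 15]
13. n1.idx = -9  [B.live]
14. n1.lim = "vzw"  [A.pre ++ "w"]
15. n1.off = "vzw"  [A.pre ++ "w"]
16. n0.live = "vvzw"  ["v" ++ C.lim]
17. n0.key = 21  [S.pre + 21]
18. n0.idx = false  [false]

-6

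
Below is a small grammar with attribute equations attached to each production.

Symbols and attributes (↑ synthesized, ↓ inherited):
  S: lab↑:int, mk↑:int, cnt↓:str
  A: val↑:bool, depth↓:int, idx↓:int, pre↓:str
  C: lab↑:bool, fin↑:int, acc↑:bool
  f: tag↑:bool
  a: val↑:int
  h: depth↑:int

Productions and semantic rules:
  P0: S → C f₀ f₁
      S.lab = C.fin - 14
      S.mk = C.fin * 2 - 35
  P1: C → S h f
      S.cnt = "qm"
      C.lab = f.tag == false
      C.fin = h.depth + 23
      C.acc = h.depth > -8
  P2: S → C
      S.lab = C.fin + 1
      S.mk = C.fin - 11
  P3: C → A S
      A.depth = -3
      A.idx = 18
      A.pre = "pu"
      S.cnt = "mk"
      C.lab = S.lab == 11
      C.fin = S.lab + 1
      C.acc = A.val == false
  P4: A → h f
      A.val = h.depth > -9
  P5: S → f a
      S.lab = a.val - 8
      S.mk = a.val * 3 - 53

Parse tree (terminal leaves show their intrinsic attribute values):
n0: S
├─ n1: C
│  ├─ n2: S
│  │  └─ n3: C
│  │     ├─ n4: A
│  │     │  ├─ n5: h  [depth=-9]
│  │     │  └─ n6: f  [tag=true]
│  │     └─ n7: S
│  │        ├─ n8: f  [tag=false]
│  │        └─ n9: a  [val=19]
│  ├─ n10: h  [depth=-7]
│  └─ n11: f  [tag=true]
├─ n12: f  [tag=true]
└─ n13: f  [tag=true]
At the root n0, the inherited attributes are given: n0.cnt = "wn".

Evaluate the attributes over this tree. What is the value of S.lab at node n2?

13

1. n0.cnt = "wn"  [given at root]
2. n2.cnt = "qm"  ["qm"]
3. n4.depth = -3  [-3]
4. n4.idx = 18  [18]
5. n4.pre = "pu"  ["pu"]
6. n5.depth = -9  [terminal]
7. n6.tag = true  [terminal]
8. n4.val = false  [h.depth > -9]
9. n7.cnt = "mk"  ["mk"]
10. n8.tag = false  [terminal]
11. n9.val = 19  [terminal]
12. n7.lab = 11  [a.val - 8]
13. n7.mk = 4  [a.val * 3 - 53]
14. n3.lab = true  [S.lab == 11]
15. n3.fin = 12  [S.lab + 1]
16. n3.acc = true  [A.val == false]
17. n2.lab = 13  [C.fin + 1]
18. n2.mk = 1  [C.fin - 11]
19. n10.depth = -7  [terminal]
20. n11.tag = true  [terminal]
21. n1.lab = false  [f.tag == false]
22. n1.fin = 16  [h.depth + 23]
23. n1.acc = true  [h.depth > -8]
24. n12.tag = true  [terminal]
25. n13.tag = true  [terminal]
26. n0.lab = 2  [C.fin - 14]
27. n0.mk = -3  [C.fin * 2 - 35]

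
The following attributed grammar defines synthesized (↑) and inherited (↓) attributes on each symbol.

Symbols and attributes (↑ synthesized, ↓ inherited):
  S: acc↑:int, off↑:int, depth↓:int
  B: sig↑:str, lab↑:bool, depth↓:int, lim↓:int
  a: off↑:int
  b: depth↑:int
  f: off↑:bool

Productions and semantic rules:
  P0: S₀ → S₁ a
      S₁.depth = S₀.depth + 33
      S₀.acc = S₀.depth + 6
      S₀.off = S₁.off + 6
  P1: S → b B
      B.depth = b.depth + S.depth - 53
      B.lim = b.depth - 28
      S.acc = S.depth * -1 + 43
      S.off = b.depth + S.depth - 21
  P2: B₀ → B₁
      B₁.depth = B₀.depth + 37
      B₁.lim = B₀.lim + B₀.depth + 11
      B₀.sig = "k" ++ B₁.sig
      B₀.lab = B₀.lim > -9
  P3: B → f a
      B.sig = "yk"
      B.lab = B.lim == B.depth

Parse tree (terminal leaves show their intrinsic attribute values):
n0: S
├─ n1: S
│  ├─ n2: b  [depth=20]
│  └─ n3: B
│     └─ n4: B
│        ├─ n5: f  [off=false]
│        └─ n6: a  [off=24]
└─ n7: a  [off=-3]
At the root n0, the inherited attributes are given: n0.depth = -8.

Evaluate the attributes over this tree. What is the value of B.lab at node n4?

1. n0.depth = -8  [given at root]
2. n1.depth = 25  [S₀.depth + 33]
3. n2.depth = 20  [terminal]
4. n3.depth = -8  [b.depth + S.depth - 53]
5. n3.lim = -8  [b.depth - 28]
6. n4.depth = 29  [B₀.depth + 37]
7. n4.lim = -5  [B₀.lim + B₀.depth + 11]
8. n5.off = false  [terminal]
9. n6.off = 24  [terminal]
10. n4.sig = "yk"  ["yk"]
11. n4.lab = false  [B.lim == B.depth]
12. n3.sig = "kyk"  ["k" ++ B₁.sig]
13. n3.lab = true  [B₀.lim > -9]
14. n1.acc = 18  [S.depth * -1 + 43]
15. n1.off = 24  [b.depth + S.depth - 21]
16. n7.off = -3  [terminal]
17. n0.acc = -2  [S₀.depth + 6]
18. n0.off = 30  [S₁.off + 6]

false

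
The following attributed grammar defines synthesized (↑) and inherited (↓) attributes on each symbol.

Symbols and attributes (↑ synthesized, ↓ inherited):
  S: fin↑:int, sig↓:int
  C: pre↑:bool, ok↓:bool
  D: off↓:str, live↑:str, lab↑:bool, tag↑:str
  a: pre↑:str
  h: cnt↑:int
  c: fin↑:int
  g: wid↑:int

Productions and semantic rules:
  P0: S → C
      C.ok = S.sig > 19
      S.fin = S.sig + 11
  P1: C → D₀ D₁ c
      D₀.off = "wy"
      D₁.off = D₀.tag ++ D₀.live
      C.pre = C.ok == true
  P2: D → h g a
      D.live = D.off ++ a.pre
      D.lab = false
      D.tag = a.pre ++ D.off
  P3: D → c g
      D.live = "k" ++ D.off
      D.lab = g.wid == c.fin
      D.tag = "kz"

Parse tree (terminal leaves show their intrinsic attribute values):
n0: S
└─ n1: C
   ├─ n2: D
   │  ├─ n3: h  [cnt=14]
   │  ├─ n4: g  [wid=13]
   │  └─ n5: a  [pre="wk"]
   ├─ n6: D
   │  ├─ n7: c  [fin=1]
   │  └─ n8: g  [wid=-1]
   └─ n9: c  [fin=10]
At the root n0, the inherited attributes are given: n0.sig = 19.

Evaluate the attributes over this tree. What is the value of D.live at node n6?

1. n0.sig = 19  [given at root]
2. n1.ok = false  [S.sig > 19]
3. n2.off = "wy"  ["wy"]
4. n3.cnt = 14  [terminal]
5. n4.wid = 13  [terminal]
6. n5.pre = "wk"  [terminal]
7. n2.live = "wywk"  [D.off ++ a.pre]
8. n2.lab = false  [false]
9. n2.tag = "wkwy"  [a.pre ++ D.off]
10. n6.off = "wkwywywk"  [D₀.tag ++ D₀.live]
11. n7.fin = 1  [terminal]
12. n8.wid = -1  [terminal]
13. n6.live = "kwkwywywk"  ["k" ++ D.off]
14. n6.lab = false  [g.wid == c.fin]
15. n6.tag = "kz"  ["kz"]
16. n9.fin = 10  [terminal]
17. n1.pre = false  [C.ok == true]
18. n0.fin = 30  [S.sig + 11]

"kwkwywywk"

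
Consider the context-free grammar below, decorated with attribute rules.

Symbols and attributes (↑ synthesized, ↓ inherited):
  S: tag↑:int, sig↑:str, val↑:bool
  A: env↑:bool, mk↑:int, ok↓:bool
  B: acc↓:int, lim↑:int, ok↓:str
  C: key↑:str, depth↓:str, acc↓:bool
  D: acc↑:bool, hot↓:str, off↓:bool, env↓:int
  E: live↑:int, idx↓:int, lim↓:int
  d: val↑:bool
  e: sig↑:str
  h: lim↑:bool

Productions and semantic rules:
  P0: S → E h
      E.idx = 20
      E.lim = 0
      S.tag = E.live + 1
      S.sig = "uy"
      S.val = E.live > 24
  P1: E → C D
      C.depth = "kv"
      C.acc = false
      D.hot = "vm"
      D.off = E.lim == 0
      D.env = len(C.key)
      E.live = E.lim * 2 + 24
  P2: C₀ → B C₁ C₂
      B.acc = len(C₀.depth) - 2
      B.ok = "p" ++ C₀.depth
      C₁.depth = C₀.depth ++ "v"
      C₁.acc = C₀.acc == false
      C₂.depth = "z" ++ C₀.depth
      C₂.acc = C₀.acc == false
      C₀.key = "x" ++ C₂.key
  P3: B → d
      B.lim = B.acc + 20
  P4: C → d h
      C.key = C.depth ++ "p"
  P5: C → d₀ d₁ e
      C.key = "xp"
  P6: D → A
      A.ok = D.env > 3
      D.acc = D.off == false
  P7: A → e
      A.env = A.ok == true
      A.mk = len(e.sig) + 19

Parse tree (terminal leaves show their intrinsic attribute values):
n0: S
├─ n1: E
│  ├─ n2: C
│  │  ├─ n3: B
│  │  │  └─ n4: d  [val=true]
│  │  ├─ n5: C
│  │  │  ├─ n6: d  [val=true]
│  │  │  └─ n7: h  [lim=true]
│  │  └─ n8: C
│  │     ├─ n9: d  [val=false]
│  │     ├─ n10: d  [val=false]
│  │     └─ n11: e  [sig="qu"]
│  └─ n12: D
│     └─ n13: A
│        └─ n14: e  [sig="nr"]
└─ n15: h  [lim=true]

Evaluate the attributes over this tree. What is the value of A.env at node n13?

1. n1.idx = 20  [20]
2. n1.lim = 0  [0]
3. n2.depth = "kv"  ["kv"]
4. n2.acc = false  [false]
5. n3.acc = 0  [len(C₀.depth) - 2]
6. n3.ok = "pkv"  ["p" ++ C₀.depth]
7. n4.val = true  [terminal]
8. n3.lim = 20  [B.acc + 20]
9. n5.depth = "kvv"  [C₀.depth ++ "v"]
10. n5.acc = true  [C₀.acc == false]
11. n6.val = true  [terminal]
12. n7.lim = true  [terminal]
13. n5.key = "kvvp"  [C.depth ++ "p"]
14. n8.depth = "zkv"  ["z" ++ C₀.depth]
15. n8.acc = true  [C₀.acc == false]
16. n9.val = false  [terminal]
17. n10.val = false  [terminal]
18. n11.sig = "qu"  [terminal]
19. n8.key = "xp"  ["xp"]
20. n2.key = "xxp"  ["x" ++ C₂.key]
21. n12.hot = "vm"  ["vm"]
22. n12.off = true  [E.lim == 0]
23. n12.env = 3  [len(C.key)]
24. n13.ok = false  [D.env > 3]
25. n14.sig = "nr"  [terminal]
26. n13.env = false  [A.ok == true]
27. n13.mk = 21  [len(e.sig) + 19]
28. n12.acc = false  [D.off == false]
29. n1.live = 24  [E.lim * 2 + 24]
30. n15.lim = true  [terminal]
31. n0.tag = 25  [E.live + 1]
32. n0.sig = "uy"  ["uy"]
33. n0.val = false  [E.live > 24]

false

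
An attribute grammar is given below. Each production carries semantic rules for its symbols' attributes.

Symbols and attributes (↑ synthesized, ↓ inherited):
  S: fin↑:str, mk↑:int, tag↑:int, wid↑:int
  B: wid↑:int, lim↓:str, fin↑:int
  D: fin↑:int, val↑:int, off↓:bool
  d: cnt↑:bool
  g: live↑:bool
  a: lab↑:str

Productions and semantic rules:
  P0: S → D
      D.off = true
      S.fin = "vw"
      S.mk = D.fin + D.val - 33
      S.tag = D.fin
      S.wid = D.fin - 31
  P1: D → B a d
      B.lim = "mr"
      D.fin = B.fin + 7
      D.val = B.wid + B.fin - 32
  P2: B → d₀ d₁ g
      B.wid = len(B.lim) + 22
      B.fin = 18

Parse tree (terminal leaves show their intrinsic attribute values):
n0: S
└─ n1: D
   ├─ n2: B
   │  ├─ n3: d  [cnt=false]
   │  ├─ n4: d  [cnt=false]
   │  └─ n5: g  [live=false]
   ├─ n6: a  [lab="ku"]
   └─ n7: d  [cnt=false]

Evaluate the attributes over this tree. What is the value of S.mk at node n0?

1. n1.off = true  [true]
2. n2.lim = "mr"  ["mr"]
3. n3.cnt = false  [terminal]
4. n4.cnt = false  [terminal]
5. n5.live = false  [terminal]
6. n2.wid = 24  [len(B.lim) + 22]
7. n2.fin = 18  [18]
8. n6.lab = "ku"  [terminal]
9. n7.cnt = false  [terminal]
10. n1.fin = 25  [B.fin + 7]
11. n1.val = 10  [B.wid + B.fin - 32]
12. n0.fin = "vw"  ["vw"]
13. n0.mk = 2  [D.fin + D.val - 33]
14. n0.tag = 25  [D.fin]
15. n0.wid = -6  [D.fin - 31]

2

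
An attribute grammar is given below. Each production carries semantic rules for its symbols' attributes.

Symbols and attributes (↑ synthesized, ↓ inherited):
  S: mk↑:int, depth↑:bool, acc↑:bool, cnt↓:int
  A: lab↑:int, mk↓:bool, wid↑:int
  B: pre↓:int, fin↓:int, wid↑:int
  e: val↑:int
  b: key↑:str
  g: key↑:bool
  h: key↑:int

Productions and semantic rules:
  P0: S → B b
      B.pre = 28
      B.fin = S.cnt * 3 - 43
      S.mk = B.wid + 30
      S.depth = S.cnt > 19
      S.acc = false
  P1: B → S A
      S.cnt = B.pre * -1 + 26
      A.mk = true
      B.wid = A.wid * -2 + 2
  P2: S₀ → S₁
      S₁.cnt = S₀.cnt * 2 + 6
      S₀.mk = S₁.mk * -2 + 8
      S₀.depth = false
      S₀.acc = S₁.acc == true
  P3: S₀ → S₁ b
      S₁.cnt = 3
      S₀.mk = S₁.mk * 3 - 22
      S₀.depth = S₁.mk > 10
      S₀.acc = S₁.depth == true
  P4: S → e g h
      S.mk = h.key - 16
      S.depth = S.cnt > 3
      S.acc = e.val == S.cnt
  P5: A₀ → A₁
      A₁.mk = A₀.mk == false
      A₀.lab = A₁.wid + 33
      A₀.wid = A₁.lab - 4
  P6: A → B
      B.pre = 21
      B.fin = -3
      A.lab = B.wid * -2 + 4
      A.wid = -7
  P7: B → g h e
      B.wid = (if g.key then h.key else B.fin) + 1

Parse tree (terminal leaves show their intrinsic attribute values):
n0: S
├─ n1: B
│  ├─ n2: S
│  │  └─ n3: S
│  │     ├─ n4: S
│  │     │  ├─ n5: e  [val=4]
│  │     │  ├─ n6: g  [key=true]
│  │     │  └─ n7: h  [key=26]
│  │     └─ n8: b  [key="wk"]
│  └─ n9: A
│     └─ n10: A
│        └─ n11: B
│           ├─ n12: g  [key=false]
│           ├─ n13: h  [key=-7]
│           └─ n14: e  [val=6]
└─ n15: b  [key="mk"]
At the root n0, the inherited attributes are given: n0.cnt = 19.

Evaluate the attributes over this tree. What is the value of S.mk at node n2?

1. n0.cnt = 19  [given at root]
2. n1.pre = 28  [28]
3. n1.fin = 14  [S.cnt * 3 - 43]
4. n2.cnt = -2  [B.pre * -1 + 26]
5. n3.cnt = 2  [S₀.cnt * 2 + 6]
6. n4.cnt = 3  [3]
7. n5.val = 4  [terminal]
8. n6.key = true  [terminal]
9. n7.key = 26  [terminal]
10. n4.mk = 10  [h.key - 16]
11. n4.depth = false  [S.cnt > 3]
12. n4.acc = false  [e.val == S.cnt]
13. n8.key = "wk"  [terminal]
14. n3.mk = 8  [S₁.mk * 3 - 22]
15. n3.depth = false  [S₁.mk > 10]
16. n3.acc = false  [S₁.depth == true]
17. n2.mk = -8  [S₁.mk * -2 + 8]
18. n2.depth = false  [false]
19. n2.acc = false  [S₁.acc == true]
20. n9.mk = true  [true]
21. n10.mk = false  [A₀.mk == false]
22. n11.pre = 21  [21]
23. n11.fin = -3  [-3]
24. n12.key = false  [terminal]
25. n13.key = -7  [terminal]
26. n14.val = 6  [terminal]
27. n11.wid = -2  [(if g.key then h.key else B.fin) + 1]
28. n10.lab = 8  [B.wid * -2 + 4]
29. n10.wid = -7  [-7]
30. n9.lab = 26  [A₁.wid + 33]
31. n9.wid = 4  [A₁.lab - 4]
32. n1.wid = -6  [A.wid * -2 + 2]
33. n15.key = "mk"  [terminal]
34. n0.mk = 24  [B.wid + 30]
35. n0.depth = false  [S.cnt > 19]
36. n0.acc = false  [false]

-8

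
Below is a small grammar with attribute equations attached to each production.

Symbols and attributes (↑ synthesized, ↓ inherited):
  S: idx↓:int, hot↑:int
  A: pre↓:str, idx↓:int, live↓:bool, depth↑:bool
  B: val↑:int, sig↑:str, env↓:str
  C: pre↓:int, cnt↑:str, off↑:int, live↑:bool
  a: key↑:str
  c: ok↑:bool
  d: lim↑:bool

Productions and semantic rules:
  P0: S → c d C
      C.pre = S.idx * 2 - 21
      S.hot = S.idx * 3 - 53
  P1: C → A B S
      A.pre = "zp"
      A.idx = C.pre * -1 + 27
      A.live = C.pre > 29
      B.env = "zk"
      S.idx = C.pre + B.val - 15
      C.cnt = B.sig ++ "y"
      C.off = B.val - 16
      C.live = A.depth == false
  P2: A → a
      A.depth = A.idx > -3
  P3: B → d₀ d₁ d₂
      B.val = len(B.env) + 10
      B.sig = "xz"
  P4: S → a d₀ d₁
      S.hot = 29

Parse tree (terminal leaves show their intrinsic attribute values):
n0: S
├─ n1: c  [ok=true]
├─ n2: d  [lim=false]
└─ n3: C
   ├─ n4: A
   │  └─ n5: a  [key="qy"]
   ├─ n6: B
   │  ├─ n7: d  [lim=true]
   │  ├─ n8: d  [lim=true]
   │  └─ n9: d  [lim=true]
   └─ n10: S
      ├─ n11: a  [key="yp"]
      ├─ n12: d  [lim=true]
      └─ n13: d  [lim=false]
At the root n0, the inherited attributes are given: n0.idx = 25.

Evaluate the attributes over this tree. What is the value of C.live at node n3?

1. n0.idx = 25  [given at root]
2. n1.ok = true  [terminal]
3. n2.lim = false  [terminal]
4. n3.pre = 29  [S.idx * 2 - 21]
5. n4.pre = "zp"  ["zp"]
6. n4.idx = -2  [C.pre * -1 + 27]
7. n4.live = false  [C.pre > 29]
8. n5.key = "qy"  [terminal]
9. n4.depth = true  [A.idx > -3]
10. n6.env = "zk"  ["zk"]
11. n7.lim = true  [terminal]
12. n8.lim = true  [terminal]
13. n9.lim = true  [terminal]
14. n6.val = 12  [len(B.env) + 10]
15. n6.sig = "xz"  ["xz"]
16. n10.idx = 26  [C.pre + B.val - 15]
17. n11.key = "yp"  [terminal]
18. n12.lim = true  [terminal]
19. n13.lim = false  [terminal]
20. n10.hot = 29  [29]
21. n3.cnt = "xzy"  [B.sig ++ "y"]
22. n3.off = -4  [B.val - 16]
23. n3.live = false  [A.depth == false]
24. n0.hot = 22  [S.idx * 3 - 53]

false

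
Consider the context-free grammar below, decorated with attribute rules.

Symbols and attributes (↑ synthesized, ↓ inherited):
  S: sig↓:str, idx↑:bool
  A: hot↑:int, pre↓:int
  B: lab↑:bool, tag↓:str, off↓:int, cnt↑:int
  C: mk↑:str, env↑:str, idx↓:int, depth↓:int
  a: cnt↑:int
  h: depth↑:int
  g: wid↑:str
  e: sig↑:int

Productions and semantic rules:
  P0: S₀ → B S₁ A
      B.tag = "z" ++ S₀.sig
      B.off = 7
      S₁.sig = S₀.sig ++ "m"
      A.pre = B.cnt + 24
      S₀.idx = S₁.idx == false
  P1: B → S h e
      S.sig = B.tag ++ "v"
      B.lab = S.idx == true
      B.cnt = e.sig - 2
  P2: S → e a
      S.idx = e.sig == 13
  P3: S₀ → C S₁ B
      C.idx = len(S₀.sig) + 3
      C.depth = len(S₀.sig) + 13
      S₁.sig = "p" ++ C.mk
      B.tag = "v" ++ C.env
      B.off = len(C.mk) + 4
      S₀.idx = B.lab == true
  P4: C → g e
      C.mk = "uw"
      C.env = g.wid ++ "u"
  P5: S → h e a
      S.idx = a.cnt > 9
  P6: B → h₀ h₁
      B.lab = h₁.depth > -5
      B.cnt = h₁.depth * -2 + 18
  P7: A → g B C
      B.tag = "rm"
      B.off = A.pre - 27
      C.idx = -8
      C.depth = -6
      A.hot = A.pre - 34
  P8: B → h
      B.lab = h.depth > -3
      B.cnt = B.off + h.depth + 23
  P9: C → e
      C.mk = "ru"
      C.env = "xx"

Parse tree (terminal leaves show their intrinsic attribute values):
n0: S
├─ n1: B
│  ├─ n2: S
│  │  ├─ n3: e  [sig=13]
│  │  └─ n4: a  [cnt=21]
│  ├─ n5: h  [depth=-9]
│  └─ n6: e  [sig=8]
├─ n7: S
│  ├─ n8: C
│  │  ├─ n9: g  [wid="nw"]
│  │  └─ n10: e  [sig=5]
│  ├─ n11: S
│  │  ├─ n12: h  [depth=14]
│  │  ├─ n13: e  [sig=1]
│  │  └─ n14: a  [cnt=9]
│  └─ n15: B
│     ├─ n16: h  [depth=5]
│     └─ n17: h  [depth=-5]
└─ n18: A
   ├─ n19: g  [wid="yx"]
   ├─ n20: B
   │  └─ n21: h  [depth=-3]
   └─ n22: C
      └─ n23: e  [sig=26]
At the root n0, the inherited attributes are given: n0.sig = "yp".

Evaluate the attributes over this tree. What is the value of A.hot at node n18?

1. n0.sig = "yp"  [given at root]
2. n1.tag = "zyp"  ["z" ++ S₀.sig]
3. n1.off = 7  [7]
4. n2.sig = "zypv"  [B.tag ++ "v"]
5. n3.sig = 13  [terminal]
6. n4.cnt = 21  [terminal]
7. n2.idx = true  [e.sig == 13]
8. n5.depth = -9  [terminal]
9. n6.sig = 8  [terminal]
10. n1.lab = true  [S.idx == true]
11. n1.cnt = 6  [e.sig - 2]
12. n7.sig = "ypm"  [S₀.sig ++ "m"]
13. n8.idx = 6  [len(S₀.sig) + 3]
14. n8.depth = 16  [len(S₀.sig) + 13]
15. n9.wid = "nw"  [terminal]
16. n10.sig = 5  [terminal]
17. n8.mk = "uw"  ["uw"]
18. n8.env = "nwu"  [g.wid ++ "u"]
19. n11.sig = "puw"  ["p" ++ C.mk]
20. n12.depth = 14  [terminal]
21. n13.sig = 1  [terminal]
22. n14.cnt = 9  [terminal]
23. n11.idx = false  [a.cnt > 9]
24. n15.tag = "vnwu"  ["v" ++ C.env]
25. n15.off = 6  [len(C.mk) + 4]
26. n16.depth = 5  [terminal]
27. n17.depth = -5  [terminal]
28. n15.lab = false  [h₁.depth > -5]
29. n15.cnt = 28  [h₁.depth * -2 + 18]
30. n7.idx = false  [B.lab == true]
31. n18.pre = 30  [B.cnt + 24]
32. n19.wid = "yx"  [terminal]
33. n20.tag = "rm"  ["rm"]
34. n20.off = 3  [A.pre - 27]
35. n21.depth = -3  [terminal]
36. n20.lab = false  [h.depth > -3]
37. n20.cnt = 23  [B.off + h.depth + 23]
38. n22.idx = -8  [-8]
39. n22.depth = -6  [-6]
40. n23.sig = 26  [terminal]
41. n22.mk = "ru"  ["ru"]
42. n22.env = "xx"  ["xx"]
43. n18.hot = -4  [A.pre - 34]
44. n0.idx = true  [S₁.idx == false]

-4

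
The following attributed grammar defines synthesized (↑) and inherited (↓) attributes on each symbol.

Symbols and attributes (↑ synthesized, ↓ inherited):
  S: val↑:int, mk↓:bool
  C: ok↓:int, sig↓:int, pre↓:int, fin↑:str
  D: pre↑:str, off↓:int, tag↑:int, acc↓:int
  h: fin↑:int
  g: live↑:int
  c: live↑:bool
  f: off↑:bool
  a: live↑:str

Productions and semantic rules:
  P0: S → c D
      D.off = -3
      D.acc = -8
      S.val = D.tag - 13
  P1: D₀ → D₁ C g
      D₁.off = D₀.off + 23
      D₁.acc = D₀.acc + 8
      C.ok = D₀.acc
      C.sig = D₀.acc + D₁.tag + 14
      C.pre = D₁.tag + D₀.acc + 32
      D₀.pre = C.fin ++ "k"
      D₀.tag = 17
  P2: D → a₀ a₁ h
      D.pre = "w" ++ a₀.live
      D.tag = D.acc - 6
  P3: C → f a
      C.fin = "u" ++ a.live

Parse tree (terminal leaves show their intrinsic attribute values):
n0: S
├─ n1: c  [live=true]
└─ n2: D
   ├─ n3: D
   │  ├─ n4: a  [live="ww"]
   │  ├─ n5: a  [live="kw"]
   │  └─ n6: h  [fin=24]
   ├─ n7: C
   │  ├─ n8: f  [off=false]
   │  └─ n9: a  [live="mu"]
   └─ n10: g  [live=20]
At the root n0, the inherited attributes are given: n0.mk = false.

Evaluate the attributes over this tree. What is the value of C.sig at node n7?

0

1. n0.mk = false  [given at root]
2. n1.live = true  [terminal]
3. n2.off = -3  [-3]
4. n2.acc = -8  [-8]
5. n3.off = 20  [D₀.off + 23]
6. n3.acc = 0  [D₀.acc + 8]
7. n4.live = "ww"  [terminal]
8. n5.live = "kw"  [terminal]
9. n6.fin = 24  [terminal]
10. n3.pre = "www"  ["w" ++ a₀.live]
11. n3.tag = -6  [D.acc - 6]
12. n7.ok = -8  [D₀.acc]
13. n7.sig = 0  [D₀.acc + D₁.tag + 14]
14. n7.pre = 18  [D₁.tag + D₀.acc + 32]
15. n8.off = false  [terminal]
16. n9.live = "mu"  [terminal]
17. n7.fin = "umu"  ["u" ++ a.live]
18. n10.live = 20  [terminal]
19. n2.pre = "umuk"  [C.fin ++ "k"]
20. n2.tag = 17  [17]
21. n0.val = 4  [D.tag - 13]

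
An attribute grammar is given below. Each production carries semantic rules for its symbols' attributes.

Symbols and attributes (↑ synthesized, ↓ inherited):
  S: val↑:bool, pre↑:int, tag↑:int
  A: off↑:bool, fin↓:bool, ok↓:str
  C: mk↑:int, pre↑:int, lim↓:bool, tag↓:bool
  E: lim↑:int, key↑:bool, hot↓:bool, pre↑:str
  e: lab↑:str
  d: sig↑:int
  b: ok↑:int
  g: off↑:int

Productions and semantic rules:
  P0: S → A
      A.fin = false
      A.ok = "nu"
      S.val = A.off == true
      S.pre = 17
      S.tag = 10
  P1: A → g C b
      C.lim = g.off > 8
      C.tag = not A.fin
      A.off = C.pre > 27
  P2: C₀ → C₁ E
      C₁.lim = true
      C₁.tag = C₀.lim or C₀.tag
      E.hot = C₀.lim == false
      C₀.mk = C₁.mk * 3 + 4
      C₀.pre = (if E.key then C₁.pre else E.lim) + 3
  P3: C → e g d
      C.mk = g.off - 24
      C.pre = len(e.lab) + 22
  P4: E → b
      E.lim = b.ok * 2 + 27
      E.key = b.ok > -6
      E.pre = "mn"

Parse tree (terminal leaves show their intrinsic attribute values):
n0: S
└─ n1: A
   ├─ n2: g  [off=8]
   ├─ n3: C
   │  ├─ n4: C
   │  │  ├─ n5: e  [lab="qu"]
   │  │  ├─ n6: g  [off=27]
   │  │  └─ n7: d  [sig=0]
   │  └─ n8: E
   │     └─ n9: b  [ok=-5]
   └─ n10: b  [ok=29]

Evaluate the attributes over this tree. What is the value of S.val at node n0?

1. n1.fin = false  [false]
2. n1.ok = "nu"  ["nu"]
3. n2.off = 8  [terminal]
4. n3.lim = false  [g.off > 8]
5. n3.tag = true  [not A.fin]
6. n4.lim = true  [true]
7. n4.tag = true  [C₀.lim or C₀.tag]
8. n5.lab = "qu"  [terminal]
9. n6.off = 27  [terminal]
10. n7.sig = 0  [terminal]
11. n4.mk = 3  [g.off - 24]
12. n4.pre = 24  [len(e.lab) + 22]
13. n8.hot = true  [C₀.lim == false]
14. n9.ok = -5  [terminal]
15. n8.lim = 17  [b.ok * 2 + 27]
16. n8.key = true  [b.ok > -6]
17. n8.pre = "mn"  ["mn"]
18. n3.mk = 13  [C₁.mk * 3 + 4]
19. n3.pre = 27  [(if E.key then C₁.pre else E.lim) + 3]
20. n10.ok = 29  [terminal]
21. n1.off = false  [C.pre > 27]
22. n0.val = false  [A.off == true]
23. n0.pre = 17  [17]
24. n0.tag = 10  [10]

false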